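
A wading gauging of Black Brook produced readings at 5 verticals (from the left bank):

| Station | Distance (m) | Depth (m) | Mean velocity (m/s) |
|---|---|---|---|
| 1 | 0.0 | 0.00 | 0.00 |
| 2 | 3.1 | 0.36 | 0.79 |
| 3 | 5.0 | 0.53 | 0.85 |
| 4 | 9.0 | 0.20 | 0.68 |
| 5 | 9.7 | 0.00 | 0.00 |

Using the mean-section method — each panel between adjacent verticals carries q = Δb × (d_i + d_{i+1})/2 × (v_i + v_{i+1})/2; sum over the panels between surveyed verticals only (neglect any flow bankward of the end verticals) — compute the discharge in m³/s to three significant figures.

2.05 m³/s

Panel 1-2: Δb = 3.1 m, d̄ = (0.00+0.36)/2 = 0.18, v̄ = (0.00+0.79)/2 = 0.395 → q = 3.1×0.18×0.395 = 0.2204 m³/s
Panel 2-3: Δb = 1.9 m, d̄ = (0.36+0.53)/2 = 0.445, v̄ = (0.79+0.85)/2 = 0.82 → q = 1.9×0.445×0.82 = 0.6933 m³/s
Panel 3-4: Δb = 4 m, d̄ = (0.53+0.20)/2 = 0.365, v̄ = (0.85+0.68)/2 = 0.765 → q = 4×0.365×0.765 = 1.117 m³/s
Panel 4-5: Δb = 0.7 m, d̄ = (0.20+0.00)/2 = 0.1, v̄ = (0.68+0.00)/2 = 0.34 → q = 0.7×0.1×0.34 = 0.02380 m³/s
Q = Σ q = 2.054 m³/s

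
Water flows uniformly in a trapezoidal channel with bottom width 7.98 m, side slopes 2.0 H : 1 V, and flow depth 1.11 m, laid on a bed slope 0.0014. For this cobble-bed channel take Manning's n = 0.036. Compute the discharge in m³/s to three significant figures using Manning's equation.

A = (b + z·y)·y = (7.98 + 2.0×1.11)×1.11 = 11.32 m²
P = b + 2y√(1+z²) = 7.98 + 2×1.11×√(1+2.0²) = 12.94 m
R = A/P = 11.32/12.94 = 0.8747 m
Q = (1/n)·A·R^(2/3)·S^(1/2) = (1/0.036) × 11.32 × 0.8747^(2/3) × 0.0014^(1/2) = 10.76 m³/s

10.8 m³/s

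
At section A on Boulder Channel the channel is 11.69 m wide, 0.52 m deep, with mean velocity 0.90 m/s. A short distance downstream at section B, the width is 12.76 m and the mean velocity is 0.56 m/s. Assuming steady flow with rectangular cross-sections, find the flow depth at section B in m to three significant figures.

Q = A₁V₁ = (11.69×0.52) × 0.90 = 5.471 m³/s
d₂ = Q/(b₂ V₂) = 5.471/(12.76×0.56) = 0.7656 m

0.766 m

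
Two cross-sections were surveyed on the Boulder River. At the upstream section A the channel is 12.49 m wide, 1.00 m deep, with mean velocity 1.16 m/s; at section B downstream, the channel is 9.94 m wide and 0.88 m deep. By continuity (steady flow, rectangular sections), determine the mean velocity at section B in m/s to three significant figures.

1.66 m/s

Q = A₁V₁ = (12.49×1.00) × 1.16 = 14.49 m³/s
A₂ = 9.94 × 0.88 = 8.747 m²
V₂ = Q/A₂ = 14.49/8.747 = 1.656 m/s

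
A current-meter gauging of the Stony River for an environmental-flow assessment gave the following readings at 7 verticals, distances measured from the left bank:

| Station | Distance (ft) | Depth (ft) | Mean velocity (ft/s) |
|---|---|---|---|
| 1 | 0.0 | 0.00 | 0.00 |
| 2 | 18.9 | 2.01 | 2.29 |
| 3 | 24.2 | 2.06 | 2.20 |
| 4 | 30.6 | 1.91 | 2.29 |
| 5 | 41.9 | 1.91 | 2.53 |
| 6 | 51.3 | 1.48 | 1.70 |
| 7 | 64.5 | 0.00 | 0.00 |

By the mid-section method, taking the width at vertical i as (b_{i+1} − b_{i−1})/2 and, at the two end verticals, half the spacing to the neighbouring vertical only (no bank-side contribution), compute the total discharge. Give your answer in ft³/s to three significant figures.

w_2 = (24.2 − 0.0)/2 = 12.1 ft; q_2 = 2.29 × 2.01 × 12.1 = 55.70 ft³/s
w_3 = (30.6 − 18.9)/2 = 5.85 ft; q_3 = 2.20 × 2.06 × 5.85 = 26.51 ft³/s
w_4 = (41.9 − 24.2)/2 = 8.85 ft; q_4 = 2.29 × 1.91 × 8.85 = 38.71 ft³/s
w_5 = (51.3 − 30.6)/2 = 10.35 ft; q_5 = 2.53 × 1.91 × 10.35 = 50.01 ft³/s
w_6 = (64.5 − 41.9)/2 = 11.3 ft; q_6 = 1.70 × 1.48 × 11.3 = 28.43 ft³/s
Stations 1, 7 contribute zero (depth or velocity is 0).
Q = Σ qᵢ = 199.4 ft³/s

199 ft³/s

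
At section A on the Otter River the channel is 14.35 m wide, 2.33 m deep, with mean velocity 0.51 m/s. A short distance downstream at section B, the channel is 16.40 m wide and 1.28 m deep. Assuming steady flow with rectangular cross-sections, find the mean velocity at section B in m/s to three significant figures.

0.812 m/s

Q = A₁V₁ = (14.35×2.33) × 0.51 = 17.05 m³/s
A₂ = 16.40 × 1.28 = 20.99 m²
V₂ = Q/A₂ = 17.05/20.99 = 0.8123 m/s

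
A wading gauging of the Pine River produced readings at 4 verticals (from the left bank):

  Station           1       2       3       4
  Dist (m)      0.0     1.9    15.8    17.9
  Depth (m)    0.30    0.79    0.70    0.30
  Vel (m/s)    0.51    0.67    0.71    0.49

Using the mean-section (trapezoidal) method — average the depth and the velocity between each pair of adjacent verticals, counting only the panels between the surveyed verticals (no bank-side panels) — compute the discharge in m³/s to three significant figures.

8.39 m³/s

Panel 1-2: Δb = 1.9 m, d̄ = (0.30+0.79)/2 = 0.545, v̄ = (0.51+0.67)/2 = 0.59 → q = 1.9×0.545×0.59 = 0.6109 m³/s
Panel 2-3: Δb = 13.9 m, d̄ = (0.79+0.70)/2 = 0.745, v̄ = (0.67+0.71)/2 = 0.69 → q = 13.9×0.745×0.69 = 7.145 m³/s
Panel 3-4: Δb = 2.1 m, d̄ = (0.70+0.30)/2 = 0.5, v̄ = (0.71+0.49)/2 = 0.6 → q = 2.1×0.5×0.6 = 0.6300 m³/s
Q = Σ q = 8.386 m³/s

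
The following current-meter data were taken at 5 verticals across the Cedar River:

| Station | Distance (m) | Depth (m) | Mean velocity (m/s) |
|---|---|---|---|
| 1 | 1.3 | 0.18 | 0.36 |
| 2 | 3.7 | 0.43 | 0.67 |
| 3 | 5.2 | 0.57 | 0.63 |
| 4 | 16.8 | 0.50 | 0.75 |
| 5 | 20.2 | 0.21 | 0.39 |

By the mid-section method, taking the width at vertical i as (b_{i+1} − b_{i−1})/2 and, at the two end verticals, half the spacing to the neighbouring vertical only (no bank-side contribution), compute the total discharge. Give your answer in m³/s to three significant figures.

5.94 m³/s

w_1 = (3.7 − 1.3)/2 = 1.2 m; q_1 = 0.36 × 0.18 × 1.2 = 0.07776 m³/s
w_2 = (5.2 − 1.3)/2 = 1.95 m; q_2 = 0.67 × 0.43 × 1.95 = 0.5618 m³/s
w_3 = (16.8 − 3.7)/2 = 6.55 m; q_3 = 0.63 × 0.57 × 6.55 = 2.352 m³/s
w_4 = (20.2 − 5.2)/2 = 7.5 m; q_4 = 0.75 × 0.50 × 7.5 = 2.813 m³/s
w_5 = (20.2 − 16.8)/2 = 1.7 m; q_5 = 0.39 × 0.21 × 1.7 = 0.1392 m³/s
Q = Σ qᵢ = 5.943 m³/s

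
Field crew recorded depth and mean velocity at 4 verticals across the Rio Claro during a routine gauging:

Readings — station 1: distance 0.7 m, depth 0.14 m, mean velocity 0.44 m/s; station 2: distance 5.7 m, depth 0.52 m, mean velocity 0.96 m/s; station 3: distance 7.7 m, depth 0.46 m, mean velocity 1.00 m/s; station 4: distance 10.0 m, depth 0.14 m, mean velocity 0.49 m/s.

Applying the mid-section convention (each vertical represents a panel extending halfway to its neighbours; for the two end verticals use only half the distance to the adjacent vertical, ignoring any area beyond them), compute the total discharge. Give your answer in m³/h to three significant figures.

w_1 = (5.7 − 0.7)/2 = 2.5 m; q_1 = 0.44 × 0.14 × 2.5 = 0.1540 m³/s
w_2 = (7.7 − 0.7)/2 = 3.5 m; q_2 = 0.96 × 0.52 × 3.5 = 1.747 m³/s
w_3 = (10.0 − 5.7)/2 = 2.15 m; q_3 = 1.00 × 0.46 × 2.15 = 0.9890 m³/s
w_4 = (10.0 − 7.7)/2 = 1.15 m; q_4 = 0.49 × 0.14 × 1.15 = 0.07889 m³/s
Q = Σ qᵢ = 2.969 m³/s
= 2.969 × 3600 = 10690 m³/h

10700 m³/h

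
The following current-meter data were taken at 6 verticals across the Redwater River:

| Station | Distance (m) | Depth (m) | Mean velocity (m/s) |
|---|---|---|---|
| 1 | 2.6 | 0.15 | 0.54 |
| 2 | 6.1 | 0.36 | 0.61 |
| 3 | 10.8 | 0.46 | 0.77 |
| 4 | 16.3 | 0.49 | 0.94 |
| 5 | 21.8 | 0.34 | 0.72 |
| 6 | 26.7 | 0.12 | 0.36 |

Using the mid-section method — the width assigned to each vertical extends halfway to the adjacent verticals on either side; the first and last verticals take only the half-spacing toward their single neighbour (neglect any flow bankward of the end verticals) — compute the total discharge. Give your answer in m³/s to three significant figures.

w_1 = (6.1 − 2.6)/2 = 1.75 m; q_1 = 0.54 × 0.15 × 1.75 = 0.1418 m³/s
w_2 = (10.8 − 2.6)/2 = 4.1 m; q_2 = 0.61 × 0.36 × 4.1 = 0.9004 m³/s
w_3 = (16.3 − 6.1)/2 = 5.1 m; q_3 = 0.77 × 0.46 × 5.1 = 1.806 m³/s
w_4 = (21.8 − 10.8)/2 = 5.5 m; q_4 = 0.94 × 0.49 × 5.5 = 2.533 m³/s
w_5 = (26.7 − 16.3)/2 = 5.2 m; q_5 = 0.72 × 0.34 × 5.2 = 1.273 m³/s
w_6 = (26.7 − 21.8)/2 = 2.45 m; q_6 = 0.36 × 0.12 × 2.45 = 0.1058 m³/s
Q = Σ qᵢ = 6.761 m³/s

6.76 m³/s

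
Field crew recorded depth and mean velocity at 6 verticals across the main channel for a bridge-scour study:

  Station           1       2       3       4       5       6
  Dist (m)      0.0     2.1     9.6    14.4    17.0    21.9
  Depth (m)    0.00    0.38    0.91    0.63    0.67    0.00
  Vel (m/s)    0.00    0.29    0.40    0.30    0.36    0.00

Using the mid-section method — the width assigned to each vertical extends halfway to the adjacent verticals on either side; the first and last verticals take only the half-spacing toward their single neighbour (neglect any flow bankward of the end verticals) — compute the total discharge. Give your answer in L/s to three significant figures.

w_2 = (9.6 − 0.0)/2 = 4.8 m; q_2 = 0.29 × 0.38 × 4.8 = 0.5290 m³/s
w_3 = (14.4 − 2.1)/2 = 6.15 m; q_3 = 0.40 × 0.91 × 6.15 = 2.239 m³/s
w_4 = (17.0 − 9.6)/2 = 3.7 m; q_4 = 0.30 × 0.63 × 3.7 = 0.6993 m³/s
w_5 = (21.9 − 14.4)/2 = 3.75 m; q_5 = 0.36 × 0.67 × 3.75 = 0.9045 m³/s
Stations 1, 6 contribute zero (depth or velocity is 0).
Q = Σ qᵢ = 4.371 m³/s
= 4.371 × 1000 = 4371 L/s

4370 L/s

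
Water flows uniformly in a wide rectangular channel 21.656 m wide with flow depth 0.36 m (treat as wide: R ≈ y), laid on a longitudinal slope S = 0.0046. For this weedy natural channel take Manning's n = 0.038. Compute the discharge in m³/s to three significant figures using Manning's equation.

7.04 m³/s

A = b·y = 21.656 × 0.36 = 7.796 m²
Wide channel: R ≈ y = 0.36 m
Q = (1/n)·A·R^(2/3)·S^(1/2) = (1/0.038) × 7.796 × 0.3600^(2/3) × 0.0046^(1/2) = 7.042 m³/s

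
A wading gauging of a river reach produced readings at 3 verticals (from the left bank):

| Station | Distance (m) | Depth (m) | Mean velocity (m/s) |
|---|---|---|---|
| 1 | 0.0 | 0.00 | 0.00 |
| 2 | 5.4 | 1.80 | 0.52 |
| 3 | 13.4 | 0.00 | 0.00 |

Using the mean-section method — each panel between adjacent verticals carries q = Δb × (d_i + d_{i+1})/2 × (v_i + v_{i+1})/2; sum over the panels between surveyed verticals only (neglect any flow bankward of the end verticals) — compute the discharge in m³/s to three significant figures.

Panel 1-2: Δb = 5.4 m, d̄ = (0.00+1.80)/2 = 0.9, v̄ = (0.00+0.52)/2 = 0.26 → q = 5.4×0.9×0.26 = 1.264 m³/s
Panel 2-3: Δb = 8 m, d̄ = (1.80+0.00)/2 = 0.9, v̄ = (0.52+0.00)/2 = 0.26 → q = 8×0.9×0.26 = 1.872 m³/s
Q = Σ q = 3.136 m³/s

3.14 m³/s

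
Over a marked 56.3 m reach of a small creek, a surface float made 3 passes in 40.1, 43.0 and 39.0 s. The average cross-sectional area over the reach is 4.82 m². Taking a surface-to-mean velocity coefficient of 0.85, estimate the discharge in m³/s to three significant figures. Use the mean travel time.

5.67 m³/s

t̄ = (40.1 + 43.0 + 39.0) / 3 = 40.7 s
v_surface = L / t̄ = 56.3 / 40.7 = 1.383 m/s
v_mean = 0.85 × 1.383 = 1.176 m/s
Q = A × v_mean = 4.82 × 1.176 = 5.667 m³/s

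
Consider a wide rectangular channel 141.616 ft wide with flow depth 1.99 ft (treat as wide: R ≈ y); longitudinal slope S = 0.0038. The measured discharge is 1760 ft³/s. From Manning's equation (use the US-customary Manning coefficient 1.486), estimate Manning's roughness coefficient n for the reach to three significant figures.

A = b·y = 141.616 × 1.99 = 281.8 ft²
Wide channel: R ≈ y = 1.99 ft
n = (1.486/Q)·A·R^(2/3)·S^(1/2) = (1.486/1760) × 281.8 × 1.582 × 0.06164 = 0.02321

0.0232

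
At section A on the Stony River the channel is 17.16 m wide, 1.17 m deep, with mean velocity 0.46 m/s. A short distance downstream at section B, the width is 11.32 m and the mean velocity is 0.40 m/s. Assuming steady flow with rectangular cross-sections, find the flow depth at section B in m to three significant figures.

2.04 m

Q = A₁V₁ = (17.16×1.17) × 0.46 = 9.236 m³/s
d₂ = Q/(b₂ V₂) = 9.236/(11.32×0.40) = 2.040 m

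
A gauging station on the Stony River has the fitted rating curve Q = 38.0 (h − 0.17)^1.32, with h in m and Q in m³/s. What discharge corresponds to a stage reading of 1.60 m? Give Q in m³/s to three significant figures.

60.9 m³/s

Q = 38.0 × (1.60 − 0.17)^1.32 = 38.0 × 1.43^1.32 = 60.93 m³/s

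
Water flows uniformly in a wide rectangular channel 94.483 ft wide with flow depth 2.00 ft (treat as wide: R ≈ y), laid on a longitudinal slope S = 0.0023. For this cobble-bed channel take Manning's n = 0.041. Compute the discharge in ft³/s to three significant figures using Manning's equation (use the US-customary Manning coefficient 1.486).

A = b·y = 94.483 × 2.00 = 189.0 ft²
Wide channel: R ≈ y = 2.00 ft
Q = (1.486/n)·A·R^(2/3)·S^(1/2) = (1.486/0.041) × 189.0 × 2.000^(2/3) × 0.0023^(1/2) = 521.4 ft³/s

521 ft³/s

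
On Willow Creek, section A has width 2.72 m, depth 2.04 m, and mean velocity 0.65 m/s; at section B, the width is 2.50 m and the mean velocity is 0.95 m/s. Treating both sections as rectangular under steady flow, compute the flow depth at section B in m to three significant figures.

Q = A₁V₁ = (2.72×2.04) × 0.65 = 3.607 m³/s
d₂ = Q/(b₂ V₂) = 3.607/(2.50×0.95) = 1.519 m

1.52 m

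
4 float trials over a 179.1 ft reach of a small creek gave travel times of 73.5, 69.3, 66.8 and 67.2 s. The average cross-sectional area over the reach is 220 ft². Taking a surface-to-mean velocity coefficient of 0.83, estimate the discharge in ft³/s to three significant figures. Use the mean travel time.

t̄ = (73.5 + 69.3 + 66.8 + 67.2) / 4 = 69.2 s
v_surface = L / t̄ = 179.1 / 69.2 = 2.588 ft/s
v_mean = 0.83 × 2.588 = 2.148 ft/s
Q = A × v_mean = 220 × 2.148 = 472.6 ft³/s

473 ft³/s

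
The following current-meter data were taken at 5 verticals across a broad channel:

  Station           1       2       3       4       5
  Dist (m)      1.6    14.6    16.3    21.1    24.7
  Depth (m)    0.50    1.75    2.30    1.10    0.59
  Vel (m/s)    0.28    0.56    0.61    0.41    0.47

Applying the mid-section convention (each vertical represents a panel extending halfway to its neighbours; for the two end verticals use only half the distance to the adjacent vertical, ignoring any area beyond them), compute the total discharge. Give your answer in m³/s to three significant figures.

w_1 = (14.6 − 1.6)/2 = 6.5 m; q_1 = 0.28 × 0.50 × 6.5 = 0.9100 m³/s
w_2 = (16.3 − 1.6)/2 = 7.35 m; q_2 = 0.56 × 1.75 × 7.35 = 7.203 m³/s
w_3 = (21.1 − 14.6)/2 = 3.25 m; q_3 = 0.61 × 2.30 × 3.25 = 4.560 m³/s
w_4 = (24.7 − 16.3)/2 = 4.2 m; q_4 = 0.41 × 1.10 × 4.2 = 1.894 m³/s
w_5 = (24.7 − 21.1)/2 = 1.8 m; q_5 = 0.47 × 0.59 × 1.8 = 0.4991 m³/s
Q = Σ qᵢ = 15.07 m³/s

15.1 m³/s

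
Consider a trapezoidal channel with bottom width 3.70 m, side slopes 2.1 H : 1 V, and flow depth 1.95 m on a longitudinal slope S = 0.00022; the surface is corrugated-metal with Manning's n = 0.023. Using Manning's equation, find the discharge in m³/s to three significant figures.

11.0 m³/s

A = (b + z·y)·y = (3.70 + 2.1×1.95)×1.95 = 15.20 m²
P = b + 2y√(1+z²) = 3.70 + 2×1.95×√(1+2.1²) = 12.77 m
R = A/P = 15.20/12.77 = 1.190 m
Q = (1/n)·A·R^(2/3)·S^(1/2) = (1/0.023) × 15.20 × 1.190^(2/3) × 0.00022^(1/2) = 11.01 m³/s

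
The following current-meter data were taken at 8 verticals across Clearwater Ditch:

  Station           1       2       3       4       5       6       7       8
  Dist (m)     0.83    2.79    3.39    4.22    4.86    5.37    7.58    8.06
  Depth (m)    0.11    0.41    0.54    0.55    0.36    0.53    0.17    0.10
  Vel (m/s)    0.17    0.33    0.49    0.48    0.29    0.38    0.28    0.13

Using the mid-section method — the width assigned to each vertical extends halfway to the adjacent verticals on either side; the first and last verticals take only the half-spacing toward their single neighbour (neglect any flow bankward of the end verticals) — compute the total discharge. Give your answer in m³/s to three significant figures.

0.976 m³/s

w_1 = (2.79 − 0.83)/2 = 0.98 m; q_1 = 0.17 × 0.11 × 0.98 = 0.01833 m³/s
w_2 = (3.39 − 0.83)/2 = 1.28 m; q_2 = 0.33 × 0.41 × 1.28 = 0.1732 m³/s
w_3 = (4.22 − 2.79)/2 = 0.715 m; q_3 = 0.49 × 0.54 × 0.715 = 0.1892 m³/s
w_4 = (4.86 − 3.39)/2 = 0.735 m; q_4 = 0.48 × 0.55 × 0.735 = 0.1940 m³/s
w_5 = (5.37 − 4.22)/2 = 0.575 m; q_5 = 0.29 × 0.36 × 0.575 = 0.06003 m³/s
w_6 = (7.58 − 4.86)/2 = 1.36 m; q_6 = 0.38 × 0.53 × 1.36 = 0.2739 m³/s
w_7 = (8.06 − 5.37)/2 = 1.345 m; q_7 = 0.28 × 0.17 × 1.345 = 0.06402 m³/s
w_8 = (8.06 − 7.58)/2 = 0.24 m; q_8 = 0.13 × 0.10 × 0.24 = 0.003120 m³/s
Q = Σ qᵢ = 0.9758 m³/s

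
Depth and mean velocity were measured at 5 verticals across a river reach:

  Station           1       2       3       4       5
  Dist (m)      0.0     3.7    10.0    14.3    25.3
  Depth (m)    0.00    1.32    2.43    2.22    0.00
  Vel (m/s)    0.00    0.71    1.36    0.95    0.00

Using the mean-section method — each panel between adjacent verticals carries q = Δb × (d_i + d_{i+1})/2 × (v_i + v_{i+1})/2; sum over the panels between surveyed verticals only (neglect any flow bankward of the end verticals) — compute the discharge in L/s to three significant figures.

30400 L/s

Panel 1-2: Δb = 3.7 m, d̄ = (0.00+1.32)/2 = 0.66, v̄ = (0.00+0.71)/2 = 0.355 → q = 3.7×0.66×0.355 = 0.8669 m³/s
Panel 2-3: Δb = 6.3 m, d̄ = (1.32+2.43)/2 = 1.875, v̄ = (0.71+1.36)/2 = 1.035 → q = 6.3×1.875×1.035 = 12.23 m³/s
Panel 3-4: Δb = 4.3 m, d̄ = (2.43+2.22)/2 = 2.325, v̄ = (1.36+0.95)/2 = 1.155 → q = 4.3×2.325×1.155 = 11.55 m³/s
Panel 4-5: Δb = 11 m, d̄ = (2.22+0.00)/2 = 1.11, v̄ = (0.95+0.00)/2 = 0.475 → q = 11×1.11×0.475 = 5.800 m³/s
Q = Σ q = 30.44 m³/s
= 30.44 × 1000 = 30440 L/s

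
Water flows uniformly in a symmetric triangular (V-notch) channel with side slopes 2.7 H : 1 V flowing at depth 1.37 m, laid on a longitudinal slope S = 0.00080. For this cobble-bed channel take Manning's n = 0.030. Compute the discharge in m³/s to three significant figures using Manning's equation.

3.56 m³/s

A = z·y² = 2.7×1.37² = 5.068 m²
P = 2y√(1+z²) = 2×1.37×√(1+2.7²) = 7.889 m
R = A/P = 5.068/7.889 = 0.6424 m
Q = (1/n)·A·R^(2/3)·S^(1/2) = (1/0.030) × 5.068 × 0.6424^(2/3) × 0.00080^(1/2) = 3.557 m³/s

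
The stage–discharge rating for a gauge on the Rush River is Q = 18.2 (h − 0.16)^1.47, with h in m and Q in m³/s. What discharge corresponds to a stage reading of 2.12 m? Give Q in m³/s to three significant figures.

48.9 m³/s

Q = 18.2 × (2.12 − 0.16)^1.47 = 18.2 × 1.96^1.47 = 48.94 m³/s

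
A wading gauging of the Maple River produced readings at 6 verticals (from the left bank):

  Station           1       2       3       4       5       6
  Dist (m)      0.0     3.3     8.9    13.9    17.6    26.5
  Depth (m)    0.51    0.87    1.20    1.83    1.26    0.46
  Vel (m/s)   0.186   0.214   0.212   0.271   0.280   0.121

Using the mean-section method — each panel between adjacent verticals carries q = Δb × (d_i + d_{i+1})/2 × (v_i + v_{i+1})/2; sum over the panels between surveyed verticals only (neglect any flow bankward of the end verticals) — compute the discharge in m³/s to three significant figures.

6.63 m³/s

Panel 1-2: Δb = 3.3 m, d̄ = (0.51+0.87)/2 = 0.69, v̄ = (0.186+0.214)/2 = 0.2 → q = 3.3×0.69×0.2 = 0.4554 m³/s
Panel 2-3: Δb = 5.6 m, d̄ = (0.87+1.20)/2 = 1.035, v̄ = (0.214+0.212)/2 = 0.213 → q = 5.6×1.035×0.213 = 1.235 m³/s
Panel 3-4: Δb = 5 m, d̄ = (1.20+1.83)/2 = 1.515, v̄ = (0.212+0.271)/2 = 0.2415 → q = 5×1.515×0.2415 = 1.829 m³/s
Panel 4-5: Δb = 3.7 m, d̄ = (1.83+1.26)/2 = 1.545, v̄ = (0.271+0.280)/2 = 0.2755 → q = 3.7×1.545×0.2755 = 1.575 m³/s
Panel 5-6: Δb = 8.9 m, d̄ = (1.26+0.46)/2 = 0.86, v̄ = (0.280+0.121)/2 = 0.2005 → q = 8.9×0.86×0.2005 = 1.535 m³/s
Q = Σ q = 6.629 m³/s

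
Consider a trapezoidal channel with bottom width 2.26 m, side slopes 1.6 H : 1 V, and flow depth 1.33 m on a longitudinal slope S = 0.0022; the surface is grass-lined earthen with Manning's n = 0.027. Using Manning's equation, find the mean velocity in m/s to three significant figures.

A = (b + z·y)·y = (2.26 + 1.6×1.33)×1.33 = 5.836 m²
P = b + 2y√(1+z²) = 2.26 + 2×1.33×√(1+1.6²) = 7.279 m
R = A/P = 5.836/7.279 = 0.8018 m
Q = (1/n)·A·R^(2/3)·S^(1/2) = (1/0.027) × 5.836 × 0.8018^(2/3) × 0.0022^(1/2) = 8.750 m³/s
V = Q/A = 8.750/5.836 = 1.499 m/s

1.50 m/s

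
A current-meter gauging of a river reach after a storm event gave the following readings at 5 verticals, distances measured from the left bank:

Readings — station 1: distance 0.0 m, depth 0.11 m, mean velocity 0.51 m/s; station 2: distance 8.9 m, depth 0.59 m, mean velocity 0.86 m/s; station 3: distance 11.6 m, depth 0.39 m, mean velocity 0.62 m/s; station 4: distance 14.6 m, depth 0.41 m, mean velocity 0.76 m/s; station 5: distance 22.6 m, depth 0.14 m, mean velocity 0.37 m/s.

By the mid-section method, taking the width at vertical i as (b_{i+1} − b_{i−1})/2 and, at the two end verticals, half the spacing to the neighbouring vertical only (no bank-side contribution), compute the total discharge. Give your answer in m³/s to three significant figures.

w_1 = (8.9 − 0.0)/2 = 4.45 m; q_1 = 0.51 × 0.11 × 4.45 = 0.2496 m³/s
w_2 = (11.6 − 0.0)/2 = 5.8 m; q_2 = 0.86 × 0.59 × 5.8 = 2.943 m³/s
w_3 = (14.6 − 8.9)/2 = 2.85 m; q_3 = 0.62 × 0.39 × 2.85 = 0.6891 m³/s
w_4 = (22.6 − 11.6)/2 = 5.5 m; q_4 = 0.76 × 0.41 × 5.5 = 1.714 m³/s
w_5 = (22.6 − 14.6)/2 = 4 m; q_5 = 0.37 × 0.14 × 4 = 0.2072 m³/s
Q = Σ qᵢ = 5.803 m³/s

5.80 m³/s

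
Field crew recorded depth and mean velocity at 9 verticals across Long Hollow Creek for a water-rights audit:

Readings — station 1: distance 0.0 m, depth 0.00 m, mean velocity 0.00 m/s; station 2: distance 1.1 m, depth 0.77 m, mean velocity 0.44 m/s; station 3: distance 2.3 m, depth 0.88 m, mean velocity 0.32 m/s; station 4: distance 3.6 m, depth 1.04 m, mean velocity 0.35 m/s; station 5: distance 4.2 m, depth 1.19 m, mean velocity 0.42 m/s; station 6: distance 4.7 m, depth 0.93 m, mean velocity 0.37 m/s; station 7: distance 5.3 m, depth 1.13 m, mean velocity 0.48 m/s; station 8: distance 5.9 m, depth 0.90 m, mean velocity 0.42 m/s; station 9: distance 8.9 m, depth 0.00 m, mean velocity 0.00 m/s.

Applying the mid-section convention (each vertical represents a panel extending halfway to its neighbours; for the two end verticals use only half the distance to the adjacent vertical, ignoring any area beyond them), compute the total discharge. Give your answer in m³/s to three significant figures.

2.56 m³/s

w_2 = (2.3 − 0.0)/2 = 1.15 m; q_2 = 0.44 × 0.77 × 1.15 = 0.3896 m³/s
w_3 = (3.6 − 1.1)/2 = 1.25 m; q_3 = 0.32 × 0.88 × 1.25 = 0.3520 m³/s
w_4 = (4.2 − 2.3)/2 = 0.95 m; q_4 = 0.35 × 1.04 × 0.95 = 0.3458 m³/s
w_5 = (4.7 − 3.6)/2 = 0.55 m; q_5 = 0.42 × 1.19 × 0.55 = 0.2749 m³/s
w_6 = (5.3 − 4.2)/2 = 0.55 m; q_6 = 0.37 × 0.93 × 0.55 = 0.1893 m³/s
w_7 = (5.9 − 4.7)/2 = 0.6 m; q_7 = 0.48 × 1.13 × 0.6 = 0.3254 m³/s
w_8 = (8.9 − 5.3)/2 = 1.8 m; q_8 = 0.42 × 0.90 × 1.8 = 0.6804 m³/s
Stations 1, 9 contribute zero (depth or velocity is 0).
Q = Σ qᵢ = 2.557 m³/s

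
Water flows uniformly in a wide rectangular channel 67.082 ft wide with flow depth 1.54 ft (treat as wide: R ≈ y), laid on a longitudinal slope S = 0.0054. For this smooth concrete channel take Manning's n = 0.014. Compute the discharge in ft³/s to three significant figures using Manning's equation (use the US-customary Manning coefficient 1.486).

1070 ft³/s

A = b·y = 67.082 × 1.54 = 103.3 ft²
Wide channel: R ≈ y = 1.54 ft
Q = (1.486/n)·A·R^(2/3)·S^(1/2) = (1.486/0.014) × 103.3 × 1.540^(2/3) × 0.0054^(1/2) = 1075 ft³/s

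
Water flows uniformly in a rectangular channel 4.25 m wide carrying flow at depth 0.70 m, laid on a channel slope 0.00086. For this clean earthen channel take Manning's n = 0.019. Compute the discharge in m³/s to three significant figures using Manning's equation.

2.99 m³/s

A = b·y = 4.25 × 0.70 = 2.975 m²
P = b + 2y = 4.25 + 2×0.70 = 5.650 m
R = A/P = 2.975/5.650 = 0.5265 m
Q = (1/n)·A·R^(2/3)·S^(1/2) = (1/0.019) × 2.975 × 0.5265^(2/3) × 0.00086^(1/2) = 2.994 m³/s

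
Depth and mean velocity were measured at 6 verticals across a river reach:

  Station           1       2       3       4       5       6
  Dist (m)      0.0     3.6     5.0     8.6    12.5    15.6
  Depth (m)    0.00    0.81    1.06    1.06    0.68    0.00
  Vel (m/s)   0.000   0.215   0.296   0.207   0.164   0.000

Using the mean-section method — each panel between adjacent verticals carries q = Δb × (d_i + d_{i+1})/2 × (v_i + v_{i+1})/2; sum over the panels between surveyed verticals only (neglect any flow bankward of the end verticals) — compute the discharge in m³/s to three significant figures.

2.17 m³/s

Panel 1-2: Δb = 3.6 m, d̄ = (0.00+0.81)/2 = 0.405, v̄ = (0.000+0.215)/2 = 0.1075 → q = 3.6×0.405×0.1075 = 0.1567 m³/s
Panel 2-3: Δb = 1.4 m, d̄ = (0.81+1.06)/2 = 0.935, v̄ = (0.215+0.296)/2 = 0.2555 → q = 1.4×0.935×0.2555 = 0.3344 m³/s
Panel 3-4: Δb = 3.6 m, d̄ = (1.06+1.06)/2 = 1.06, v̄ = (0.296+0.207)/2 = 0.2515 → q = 3.6×1.06×0.2515 = 0.9597 m³/s
Panel 4-5: Δb = 3.9 m, d̄ = (1.06+0.68)/2 = 0.87, v̄ = (0.207+0.164)/2 = 0.1855 → q = 3.9×0.87×0.1855 = 0.6294 m³/s
Panel 5-6: Δb = 3.1 m, d̄ = (0.68+0.00)/2 = 0.34, v̄ = (0.164+0.000)/2 = 0.082 → q = 3.1×0.34×0.082 = 0.08643 m³/s
Q = Σ q = 2.167 m³/s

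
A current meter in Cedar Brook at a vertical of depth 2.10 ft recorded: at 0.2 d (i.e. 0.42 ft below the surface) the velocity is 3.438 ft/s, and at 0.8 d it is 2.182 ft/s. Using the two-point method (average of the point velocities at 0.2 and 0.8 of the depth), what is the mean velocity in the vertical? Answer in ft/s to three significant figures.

2.81 ft/s

v̄ = (3.438 + 2.182) / 2 = 2.810 ft/s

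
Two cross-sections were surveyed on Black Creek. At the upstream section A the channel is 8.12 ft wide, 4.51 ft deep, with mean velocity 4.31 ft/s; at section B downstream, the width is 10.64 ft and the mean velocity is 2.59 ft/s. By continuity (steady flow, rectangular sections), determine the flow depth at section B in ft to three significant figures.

Q = A₁V₁ = (8.12×4.51) × 4.31 = 157.8 ft³/s
d₂ = Q/(b₂ V₂) = 157.8/(10.64×2.59) = 5.728 ft

5.73 ft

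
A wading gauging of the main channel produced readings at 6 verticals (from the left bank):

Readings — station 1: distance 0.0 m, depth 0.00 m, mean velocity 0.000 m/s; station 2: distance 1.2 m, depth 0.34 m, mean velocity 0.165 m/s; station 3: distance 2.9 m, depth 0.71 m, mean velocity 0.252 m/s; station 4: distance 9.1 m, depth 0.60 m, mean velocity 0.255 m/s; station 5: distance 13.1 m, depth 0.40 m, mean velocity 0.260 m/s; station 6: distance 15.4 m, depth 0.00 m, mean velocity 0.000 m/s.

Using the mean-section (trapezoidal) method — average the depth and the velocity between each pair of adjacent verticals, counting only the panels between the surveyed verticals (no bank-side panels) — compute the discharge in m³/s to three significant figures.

Panel 1-2: Δb = 1.2 m, d̄ = (0.00+0.34)/2 = 0.17, v̄ = (0.000+0.165)/2 = 0.0825 → q = 1.2×0.17×0.0825 = 0.01683 m³/s
Panel 2-3: Δb = 1.7 m, d̄ = (0.34+0.71)/2 = 0.525, v̄ = (0.165+0.252)/2 = 0.2085 → q = 1.7×0.525×0.2085 = 0.1861 m³/s
Panel 3-4: Δb = 6.2 m, d̄ = (0.71+0.60)/2 = 0.655, v̄ = (0.252+0.255)/2 = 0.2535 → q = 6.2×0.655×0.2535 = 1.029 m³/s
Panel 4-5: Δb = 4 m, d̄ = (0.60+0.40)/2 = 0.5, v̄ = (0.255+0.260)/2 = 0.2575 → q = 4×0.5×0.2575 = 0.5150 m³/s
Panel 5-6: Δb = 2.3 m, d̄ = (0.40+0.00)/2 = 0.2, v̄ = (0.260+0.000)/2 = 0.13 → q = 2.3×0.2×0.13 = 0.05980 m³/s
Q = Σ q = 1.807 m³/s

1.81 m³/s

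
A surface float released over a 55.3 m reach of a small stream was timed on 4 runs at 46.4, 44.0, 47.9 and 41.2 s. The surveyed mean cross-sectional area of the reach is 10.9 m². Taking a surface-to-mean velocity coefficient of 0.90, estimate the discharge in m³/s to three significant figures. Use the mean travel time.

t̄ = (46.4 + 44.0 + 47.9 + 41.2) / 4 = 44.875 s
v_surface = L / t̄ = 55.3 / 44.875 = 1.232 m/s
v_mean = 0.90 × 1.232 = 1.109 m/s
Q = A × v_mean = 10.9 × 1.109 = 12.09 m³/s

12.1 m³/s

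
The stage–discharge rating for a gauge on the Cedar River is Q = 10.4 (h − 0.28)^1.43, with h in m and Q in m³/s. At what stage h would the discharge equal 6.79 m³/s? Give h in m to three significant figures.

1.02 m

h − h₀ = (Q/C)^(1/b) = (6.79/10.4)^(1/1.43) = 0.7422 m
h = 0.28 + 0.7422 = 1.022 m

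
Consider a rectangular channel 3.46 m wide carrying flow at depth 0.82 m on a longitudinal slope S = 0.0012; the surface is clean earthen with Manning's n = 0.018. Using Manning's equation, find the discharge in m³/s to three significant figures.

A = b·y = 3.46 × 0.82 = 2.837 m²
P = b + 2y = 3.46 + 2×0.82 = 5.100 m
R = A/P = 2.837/5.100 = 0.5563 m
Q = (1/n)·A·R^(2/3)·S^(1/2) = (1/0.018) × 2.837 × 0.5563^(2/3) × 0.0012^(1/2) = 3.693 m³/s

3.69 m³/s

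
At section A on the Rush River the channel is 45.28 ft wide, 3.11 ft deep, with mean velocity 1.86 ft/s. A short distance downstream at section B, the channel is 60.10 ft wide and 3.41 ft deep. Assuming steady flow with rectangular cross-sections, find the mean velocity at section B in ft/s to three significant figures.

1.28 ft/s

Q = A₁V₁ = (45.28×3.11) × 1.86 = 261.9 ft³/s
A₂ = 60.10 × 3.41 = 204.9 ft²
V₂ = Q/A₂ = 261.9/204.9 = 1.278 ft/s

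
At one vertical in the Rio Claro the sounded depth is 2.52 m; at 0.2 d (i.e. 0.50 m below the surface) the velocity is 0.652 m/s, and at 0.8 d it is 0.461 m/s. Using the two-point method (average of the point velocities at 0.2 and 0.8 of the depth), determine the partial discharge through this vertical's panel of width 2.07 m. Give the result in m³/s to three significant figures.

2.90 m³/s

v̄ = (0.652 + 0.461) / 2 = 0.5565 m/s
q = v̄ × d × w = 0.5565 × 2.52 × 2.07 = 2.903 m³/s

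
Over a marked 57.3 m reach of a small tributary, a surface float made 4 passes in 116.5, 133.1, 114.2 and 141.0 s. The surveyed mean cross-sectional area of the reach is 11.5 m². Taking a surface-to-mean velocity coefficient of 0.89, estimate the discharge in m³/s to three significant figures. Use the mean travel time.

t̄ = (116.5 + 133.1 + 114.2 + 141.0) / 4 = 126.2 s
v_surface = L / t̄ = 57.3 / 126.2 = 0.4540 m/s
v_mean = 0.89 × 0.4540 = 0.4041 m/s
Q = A × v_mean = 11.5 × 0.4041 = 4.647 m³/s

4.65 m³/s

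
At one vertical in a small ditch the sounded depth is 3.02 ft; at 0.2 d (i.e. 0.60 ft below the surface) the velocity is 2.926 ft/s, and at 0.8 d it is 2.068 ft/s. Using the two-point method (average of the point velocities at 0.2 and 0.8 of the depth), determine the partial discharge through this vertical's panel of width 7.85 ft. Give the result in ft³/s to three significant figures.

v̄ = (2.926 + 2.068) / 2 = 2.497 ft/s
q = v̄ × d × w = 2.497 × 3.02 × 7.85 = 59.20 ft³/s

59.2 ft³/s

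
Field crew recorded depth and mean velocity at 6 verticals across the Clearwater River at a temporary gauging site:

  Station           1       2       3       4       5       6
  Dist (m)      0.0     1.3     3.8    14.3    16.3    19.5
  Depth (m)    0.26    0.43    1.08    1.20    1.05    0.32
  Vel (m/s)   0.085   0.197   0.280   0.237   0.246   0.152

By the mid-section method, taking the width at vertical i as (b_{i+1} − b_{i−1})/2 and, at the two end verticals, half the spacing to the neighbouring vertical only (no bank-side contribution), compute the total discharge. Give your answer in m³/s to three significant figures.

w_1 = (1.3 − 0.0)/2 = 0.65 m; q_1 = 0.085 × 0.26 × 0.65 = 0.01437 m³/s
w_2 = (3.8 − 0.0)/2 = 1.9 m; q_2 = 0.197 × 0.43 × 1.9 = 0.1609 m³/s
w_3 = (14.3 − 1.3)/2 = 6.5 m; q_3 = 0.280 × 1.08 × 6.5 = 1.966 m³/s
w_4 = (16.3 − 3.8)/2 = 6.25 m; q_4 = 0.237 × 1.20 × 6.25 = 1.778 m³/s
w_5 = (19.5 − 14.3)/2 = 2.6 m; q_5 = 0.246 × 1.05 × 2.6 = 0.6716 m³/s
w_6 = (19.5 − 16.3)/2 = 1.6 m; q_6 = 0.152 × 0.32 × 1.6 = 0.07782 m³/s
Q = Σ qᵢ = 4.668 m³/s

4.67 m³/s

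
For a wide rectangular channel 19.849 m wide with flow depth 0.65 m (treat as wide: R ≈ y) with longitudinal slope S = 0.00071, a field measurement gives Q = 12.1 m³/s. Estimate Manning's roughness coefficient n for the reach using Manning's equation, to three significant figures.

0.0213

A = b·y = 19.849 × 0.65 = 12.90 m²
Wide channel: R ≈ y = 0.65 m
n = (1/Q)·A·R^(2/3)·S^(1/2) = (1/12.1) × 12.90 × 0.7504 × 0.02665 = 0.02132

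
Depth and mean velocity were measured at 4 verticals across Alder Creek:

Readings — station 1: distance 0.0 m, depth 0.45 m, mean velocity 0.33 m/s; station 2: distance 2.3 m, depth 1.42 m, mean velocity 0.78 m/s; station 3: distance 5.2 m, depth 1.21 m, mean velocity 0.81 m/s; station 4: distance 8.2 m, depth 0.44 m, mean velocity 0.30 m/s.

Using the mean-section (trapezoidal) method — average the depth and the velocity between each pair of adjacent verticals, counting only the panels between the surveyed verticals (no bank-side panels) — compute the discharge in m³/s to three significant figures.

Panel 1-2: Δb = 2.3 m, d̄ = (0.45+1.42)/2 = 0.935, v̄ = (0.33+0.78)/2 = 0.555 → q = 2.3×0.935×0.555 = 1.194 m³/s
Panel 2-3: Δb = 2.9 m, d̄ = (1.42+1.21)/2 = 1.315, v̄ = (0.78+0.81)/2 = 0.795 → q = 2.9×1.315×0.795 = 3.032 m³/s
Panel 3-4: Δb = 3 m, d̄ = (1.21+0.44)/2 = 0.825, v̄ = (0.81+0.30)/2 = 0.555 → q = 3×0.825×0.555 = 1.374 m³/s
Q = Σ q = 5.599 m³/s

5.60 m³/s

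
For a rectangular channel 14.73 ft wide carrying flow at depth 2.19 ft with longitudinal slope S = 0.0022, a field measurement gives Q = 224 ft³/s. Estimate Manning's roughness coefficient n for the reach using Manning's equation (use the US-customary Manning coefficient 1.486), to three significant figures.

0.0142

A = b·y = 14.73 × 2.19 = 32.26 ft²
P = b + 2y = 14.73 + 2×2.19 = 19.11 ft
R = A/P = 32.26/19.11 = 1.688 ft
n = (1.486/Q)·A·R^(2/3)·S^(1/2) = (1.486/224) × 32.26 × 1.418 × 0.04690 = 0.01423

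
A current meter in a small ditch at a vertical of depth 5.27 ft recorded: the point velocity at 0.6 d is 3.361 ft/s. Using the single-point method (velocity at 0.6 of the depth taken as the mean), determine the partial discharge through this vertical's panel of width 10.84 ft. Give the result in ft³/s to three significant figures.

192 ft³/s

v̄ = v₀.₆ = 3.361 ft/s
q = v̄ × d × w = 3.361 × 5.27 × 10.84 = 192.0 ft³/s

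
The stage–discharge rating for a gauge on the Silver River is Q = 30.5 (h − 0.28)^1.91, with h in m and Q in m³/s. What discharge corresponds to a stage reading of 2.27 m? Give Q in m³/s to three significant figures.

Q = 30.5 × (2.27 − 0.28)^1.91 = 30.5 × 1.99^1.91 = 113.5 m³/s

114 m³/s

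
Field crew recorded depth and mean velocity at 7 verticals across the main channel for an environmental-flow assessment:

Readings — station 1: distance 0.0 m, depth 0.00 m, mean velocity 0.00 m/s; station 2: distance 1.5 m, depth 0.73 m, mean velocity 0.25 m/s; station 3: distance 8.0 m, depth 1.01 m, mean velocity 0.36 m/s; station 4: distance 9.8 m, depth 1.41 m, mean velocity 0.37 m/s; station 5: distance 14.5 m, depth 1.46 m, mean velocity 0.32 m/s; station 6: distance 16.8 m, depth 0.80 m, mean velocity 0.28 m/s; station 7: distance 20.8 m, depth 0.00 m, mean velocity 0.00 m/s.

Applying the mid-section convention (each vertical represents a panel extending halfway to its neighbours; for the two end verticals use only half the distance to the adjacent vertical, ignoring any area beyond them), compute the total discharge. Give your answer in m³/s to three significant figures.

6.28 m³/s

w_2 = (8.0 − 0.0)/2 = 4 m; q_2 = 0.25 × 0.73 × 4 = 0.7300 m³/s
w_3 = (9.8 − 1.5)/2 = 4.15 m; q_3 = 0.36 × 1.01 × 4.15 = 1.509 m³/s
w_4 = (14.5 − 8.0)/2 = 3.25 m; q_4 = 0.37 × 1.41 × 3.25 = 1.696 m³/s
w_5 = (16.8 − 9.8)/2 = 3.5 m; q_5 = 0.32 × 1.46 × 3.5 = 1.635 m³/s
w_6 = (20.8 − 14.5)/2 = 3.15 m; q_6 = 0.28 × 0.80 × 3.15 = 0.7056 m³/s
Stations 1, 7 contribute zero (depth or velocity is 0).
Q = Σ qᵢ = 6.275 m³/s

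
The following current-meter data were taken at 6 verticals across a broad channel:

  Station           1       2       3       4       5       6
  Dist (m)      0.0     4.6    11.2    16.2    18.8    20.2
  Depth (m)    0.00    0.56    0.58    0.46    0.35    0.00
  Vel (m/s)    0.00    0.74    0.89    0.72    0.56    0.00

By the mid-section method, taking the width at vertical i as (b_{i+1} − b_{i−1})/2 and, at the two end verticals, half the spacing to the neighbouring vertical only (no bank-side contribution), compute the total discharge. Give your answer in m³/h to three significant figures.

w_2 = (11.2 − 0.0)/2 = 5.6 m; q_2 = 0.74 × 0.56 × 5.6 = 2.321 m³/s
w_3 = (16.2 − 4.6)/2 = 5.8 m; q_3 = 0.89 × 0.58 × 5.8 = 2.994 m³/s
w_4 = (18.8 − 11.2)/2 = 3.8 m; q_4 = 0.72 × 0.46 × 3.8 = 1.259 m³/s
w_5 = (20.2 − 16.2)/2 = 2 m; q_5 = 0.56 × 0.35 × 2 = 0.3920 m³/s
Stations 1, 6 contribute zero (depth or velocity is 0).
Q = Σ qᵢ = 6.965 m³/s
= 6.965 × 3600 = 25070 m³/h

25100 m³/h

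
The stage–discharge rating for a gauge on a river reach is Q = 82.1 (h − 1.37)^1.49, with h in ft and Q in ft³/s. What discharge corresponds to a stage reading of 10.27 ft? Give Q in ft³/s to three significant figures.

Q = 82.1 × (10.27 − 1.37)^1.49 = 82.1 × 8.9^1.49 = 2133 ft³/s

2130 ft³/s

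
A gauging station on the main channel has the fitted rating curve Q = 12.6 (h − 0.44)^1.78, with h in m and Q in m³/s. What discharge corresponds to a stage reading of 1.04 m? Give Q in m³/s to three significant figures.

Q = 12.6 × (1.04 − 0.44)^1.78 = 12.6 × 0.6^1.78 = 5.076 m³/s

5.08 m³/s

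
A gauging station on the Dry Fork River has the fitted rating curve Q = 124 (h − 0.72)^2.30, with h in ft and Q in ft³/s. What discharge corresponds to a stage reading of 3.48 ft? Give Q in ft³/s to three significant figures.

1280 ft³/s

Q = 124 × (3.48 − 0.72)^2.30 = 124 × 2.76^2.30 = 1281 ft³/s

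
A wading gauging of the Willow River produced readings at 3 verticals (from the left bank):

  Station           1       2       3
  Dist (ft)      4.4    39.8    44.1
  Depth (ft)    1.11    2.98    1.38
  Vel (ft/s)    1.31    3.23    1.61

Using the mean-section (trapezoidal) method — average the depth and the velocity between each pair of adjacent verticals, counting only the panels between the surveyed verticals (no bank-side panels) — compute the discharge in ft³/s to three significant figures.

187 ft³/s

Panel 1-2: Δb = 35.4 ft, d̄ = (1.11+2.98)/2 = 2.045, v̄ = (1.31+3.23)/2 = 2.27 → q = 35.4×2.045×2.27 = 164.3 ft³/s
Panel 2-3: Δb = 4.3 ft, d̄ = (2.98+1.38)/2 = 2.18, v̄ = (3.23+1.61)/2 = 2.42 → q = 4.3×2.18×2.42 = 22.69 ft³/s
Q = Σ q = 187.0 ft³/s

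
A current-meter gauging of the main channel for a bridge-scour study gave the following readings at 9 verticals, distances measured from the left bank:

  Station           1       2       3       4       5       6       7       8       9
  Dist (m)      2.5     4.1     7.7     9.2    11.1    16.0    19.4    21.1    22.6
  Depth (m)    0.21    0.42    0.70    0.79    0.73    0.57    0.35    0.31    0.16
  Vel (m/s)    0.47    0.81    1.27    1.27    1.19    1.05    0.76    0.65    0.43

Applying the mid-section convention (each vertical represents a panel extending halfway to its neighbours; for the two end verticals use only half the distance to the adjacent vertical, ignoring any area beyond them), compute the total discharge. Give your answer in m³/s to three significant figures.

w_1 = (4.1 − 2.5)/2 = 0.8 m; q_1 = 0.47 × 0.21 × 0.8 = 0.07896 m³/s
w_2 = (7.7 − 2.5)/2 = 2.6 m; q_2 = 0.81 × 0.42 × 2.6 = 0.8845 m³/s
w_3 = (9.2 − 4.1)/2 = 2.55 m; q_3 = 1.27 × 0.70 × 2.55 = 2.267 m³/s
w_4 = (11.1 − 7.7)/2 = 1.7 m; q_4 = 1.27 × 0.79 × 1.7 = 1.706 m³/s
w_5 = (16.0 − 9.2)/2 = 3.4 m; q_5 = 1.19 × 0.73 × 3.4 = 2.954 m³/s
w_6 = (19.4 − 11.1)/2 = 4.15 m; q_6 = 1.05 × 0.57 × 4.15 = 2.484 m³/s
w_7 = (21.1 − 16.0)/2 = 2.55 m; q_7 = 0.76 × 0.35 × 2.55 = 0.6783 m³/s
w_8 = (22.6 − 19.4)/2 = 1.6 m; q_8 = 0.65 × 0.31 × 1.6 = 0.3224 m³/s
w_9 = (22.6 − 21.1)/2 = 0.75 m; q_9 = 0.43 × 0.16 × 0.75 = 0.05160 m³/s
Q = Σ qᵢ = 11.43 m³/s

11.4 m³/s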